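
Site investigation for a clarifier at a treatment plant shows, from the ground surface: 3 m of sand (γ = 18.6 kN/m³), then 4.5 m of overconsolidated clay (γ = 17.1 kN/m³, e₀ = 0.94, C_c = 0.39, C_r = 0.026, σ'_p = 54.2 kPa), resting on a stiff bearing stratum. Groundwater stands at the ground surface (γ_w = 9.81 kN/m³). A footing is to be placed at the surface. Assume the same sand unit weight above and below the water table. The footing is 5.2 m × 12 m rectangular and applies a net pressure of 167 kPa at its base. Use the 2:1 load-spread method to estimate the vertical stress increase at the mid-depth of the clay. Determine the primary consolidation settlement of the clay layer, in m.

S_c ≈ 0.249 m

Mid-depth of clay below the ground surface: z = 3 + 4.5/2 = 5.25 m.
Total vertical stress at mid-clay: σ_v = 18.6×3 + 17.1×2.25 = 94.275 kPa.
Pore pressure: u = 9.81×(5.25 − 0) = 51.503 kPa.
Initial effective stress: σ'_0 = σ_v − u = 94.275 − 51.503 = 42.772 kPa.
Stress increase at mid-clay by the 2:1 spreading method:
Δσ = qBL/((B+z)(L+z)) = 167×5.2×12/((5.2+5.25)(12+5.25)) = 57.809 kPa
Final effective stress: σ'_f = 42.772 + 57.809 = 100.58 kPa.
σ'_f = 100.58 > σ'_p = 54.2 kPa, so the stress path crosses the preconsolidation pressure — recompression up to σ'_p, then virgin compression beyond:
S_c = H/(1+e₀)·[C_r·log₁₀(σ'_p/σ'_0) + C_c·log₁₀(σ'_f/σ'_p)]
    = 4.5/1.94 × [0.026×log₁₀(54.2/42.772) + 0.39×log₁₀(100.58/54.2)]
    = 2.3196 × [0.0026738 + 0.10472] = 0.2491 m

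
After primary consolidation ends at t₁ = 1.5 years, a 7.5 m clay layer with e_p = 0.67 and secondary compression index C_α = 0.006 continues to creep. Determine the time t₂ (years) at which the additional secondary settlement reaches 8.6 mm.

S_s = C_α·H/(1+e_p)·log₁₀(t₂/t₁) ⇒ log₁₀(t₂/t₁) = S_s·(1+e_p)/(C_α·H).
log₁₀(t₂/t₁) = 0.0086 × (1+0.67) / (0.006×7.5) = 0.3192
t₂ = t₁ × 10^0.3192 = 1.5 × 2.085 = 3.128 years

t₂ ≈ 3.13 years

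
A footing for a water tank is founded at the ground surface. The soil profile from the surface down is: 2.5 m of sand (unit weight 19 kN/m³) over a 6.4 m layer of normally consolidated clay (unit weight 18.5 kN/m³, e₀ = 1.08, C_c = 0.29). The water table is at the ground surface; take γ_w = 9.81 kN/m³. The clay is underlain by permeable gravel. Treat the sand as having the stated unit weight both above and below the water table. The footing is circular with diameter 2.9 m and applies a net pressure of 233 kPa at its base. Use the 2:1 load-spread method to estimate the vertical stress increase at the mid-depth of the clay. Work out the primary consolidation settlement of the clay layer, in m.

Mid-depth of clay below the ground surface: z = 2.5 + 6.4/2 = 5.7 m.
Total vertical stress at mid-clay: σ_v = 19×2.5 + 18.5×3.2 = 106.7 kPa.
Pore pressure: u = 9.81×(5.7 − 0) = 55.917 kPa.
Initial effective stress: σ'_0 = σ_v − u = 106.7 − 55.917 = 50.783 kPa.
Stress increase at mid-clay by the 2:1 spreading method:
Δσ ≈ qD²/(D+z)² = 233×2.9²/(2.9+5.7)² = 26.494 kPa
Final effective stress: σ'_f = σ'_0 + Δσ = 50.783 + 26.494 = 77.277 kPa.
Normally consolidated clay, so the full stress increment lies on the virgin compression line:
S_c = C_c·H/(1+e₀)·log₁₀(σ'_f/σ'_0) = 0.29×6.4/(1+1.08)×log₁₀(77.277/50.783)
    = 0.89231 × 0.18233 = 0.1627 m

S_c ≈ 0.163 m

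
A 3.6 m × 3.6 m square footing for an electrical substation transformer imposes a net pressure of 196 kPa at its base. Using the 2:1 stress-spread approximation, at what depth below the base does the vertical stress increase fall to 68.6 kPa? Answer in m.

2:1 spreading — at depth z the loaded area has grown by z in each plan dimension:
qB²/(B+z)² = Δσ_z ⇒ z = B(√(q/Δσ_z) − 1) = 3.6×(√(196/68.6) − 1) = 2.485 m

z ≈ 2.49 m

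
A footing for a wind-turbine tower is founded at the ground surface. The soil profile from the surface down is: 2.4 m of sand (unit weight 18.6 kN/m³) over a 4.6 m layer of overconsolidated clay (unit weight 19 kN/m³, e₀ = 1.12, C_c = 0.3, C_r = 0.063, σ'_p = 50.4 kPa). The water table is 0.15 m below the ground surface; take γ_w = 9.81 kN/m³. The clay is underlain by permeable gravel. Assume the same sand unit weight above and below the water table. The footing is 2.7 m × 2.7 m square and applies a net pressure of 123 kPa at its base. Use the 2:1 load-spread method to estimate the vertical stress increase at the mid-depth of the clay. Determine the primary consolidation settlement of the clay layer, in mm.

Mid-depth of clay below the ground surface: z = 2.4 + 4.6/2 = 4.7 m.
Total vertical stress at mid-clay: σ_v = 18.6×2.4 + 19×2.3 = 88.34 kPa.
Pore pressure: u = 9.81×(4.7 − 0.15) = 44.636 kPa.
Initial effective stress: σ'_0 = σ_v − u = 88.34 − 44.636 = 43.704 kPa.
Stress increase at mid-clay by the 2:1 spreading method:
Δσ = qBL/((B+z)(L+z)) = 123×2.7×2.7/((2.7+4.7)(2.7+4.7)) = 16.375 kPa
Final effective stress: σ'_f = 43.704 + 16.375 = 60.079 kPa.
σ'_f = 60.079 > σ'_p = 50.4 kPa, so the stress path crosses the preconsolidation pressure — recompression up to σ'_p, then virgin compression beyond:
S_c = H/(1+e₀)·[C_r·log₁₀(σ'_p/σ'_0) + C_c·log₁₀(σ'_f/σ'_p)]
    = 4.6/2.12 × [0.063×log₁₀(50.4/43.704) + 0.3×log₁₀(60.079/50.4)]
    = 2.1698 × [0.0039003 + 0.022888] = 0.05813 m

S_c ≈ 58.1 mm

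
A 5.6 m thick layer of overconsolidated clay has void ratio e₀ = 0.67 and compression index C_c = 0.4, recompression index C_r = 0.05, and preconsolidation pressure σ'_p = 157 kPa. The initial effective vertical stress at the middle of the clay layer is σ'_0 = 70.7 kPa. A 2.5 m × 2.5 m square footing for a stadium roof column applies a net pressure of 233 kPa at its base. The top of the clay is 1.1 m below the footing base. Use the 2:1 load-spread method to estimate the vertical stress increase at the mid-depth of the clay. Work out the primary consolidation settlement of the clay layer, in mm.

S_c ≈ 29.7 mm

Mid-depth of clay below the footing base: z = 1.1 + 5.6/2 = 3.9 m.
Stress increase at mid-clay by the 2:1 spreading method:
Δσ = qBL/((B+z)(L+z)) = 233×2.5×2.5/((2.5+3.9)(2.5+3.9)) = 35.553 kPa
Final effective stress: σ'_f = 70.7 + 35.553 = 106.25 kPa.
σ'_f = 106.25 ≤ σ'_p = 157 kPa, so the clay remains overconsolidated and only the recompression index applies:
S_c = C_r·H/(1+e₀)·log₁₀(σ'_f/σ'_0) = 0.05×5.6/1.67×log₁₀(106.25/70.7)
    = 0.16767 × 0.17691 = 0.02966 m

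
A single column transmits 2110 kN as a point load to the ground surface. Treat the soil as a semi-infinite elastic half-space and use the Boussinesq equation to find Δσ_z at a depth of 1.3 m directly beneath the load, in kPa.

Boussinesq vertical stress below a point load on an elastic half-space:
Δσ_z = 3P/(2πz²) · [1 + (r/z)²]^(−5/2)
r/z = 0/1.3 = 0; [1+(r/z)²]^(−5/2) = 1.
Δσ_z = 3×2110/(2π×1.3²) × 1 = 596.12 × 1 = 596.1 kPa

Δσ_z ≈ 596 kPa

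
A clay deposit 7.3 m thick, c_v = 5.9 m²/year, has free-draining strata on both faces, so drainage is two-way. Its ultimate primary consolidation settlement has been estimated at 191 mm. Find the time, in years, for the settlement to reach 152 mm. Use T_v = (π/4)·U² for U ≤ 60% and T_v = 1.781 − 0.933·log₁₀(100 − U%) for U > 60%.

t ≈ 1.26 years

Drainage path length: H_d = H/2 = 3.65 m (double drainage).
U = S(t)/S_ult = 152/191 = 0.7958.
U > 60%: T_v = 1.781 − 0.933·log₁₀(100 − 79.581) = 0.55874.
t = T_v·H_d²/c_v = 0.55874×3.65²/5.9 = 1.262 years.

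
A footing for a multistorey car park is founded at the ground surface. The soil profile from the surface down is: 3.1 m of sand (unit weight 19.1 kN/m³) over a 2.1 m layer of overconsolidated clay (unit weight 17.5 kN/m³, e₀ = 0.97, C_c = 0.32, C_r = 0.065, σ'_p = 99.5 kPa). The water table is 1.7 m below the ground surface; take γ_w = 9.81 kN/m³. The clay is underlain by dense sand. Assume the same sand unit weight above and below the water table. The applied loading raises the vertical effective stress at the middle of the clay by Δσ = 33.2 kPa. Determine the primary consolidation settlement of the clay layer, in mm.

S_c ≈ 14.5 mm

Mid-depth of clay below the ground surface: z = 3.1 + 2.1/2 = 4.15 m.
Total vertical stress at mid-clay: σ_v = 19.1×3.1 + 17.5×1.05 = 77.585 kPa.
Pore pressure: u = 9.81×(4.15 − 1.7) = 24.035 kPa.
Initial effective stress: σ'_0 = σ_v − u = 77.585 − 24.035 = 53.55 kPa.
Final effective stress: σ'_f = 53.55 + 33.2 = 86.75 kPa.
σ'_f = 86.75 ≤ σ'_p = 99.5 kPa, so the clay remains overconsolidated and only the recompression index applies:
S_c = C_r·H/(1+e₀)·log₁₀(σ'_f/σ'_0) = 0.065×2.1/1.97×log₁₀(86.75/53.55)
    = 0.06929 × 0.20951 = 0.01452 m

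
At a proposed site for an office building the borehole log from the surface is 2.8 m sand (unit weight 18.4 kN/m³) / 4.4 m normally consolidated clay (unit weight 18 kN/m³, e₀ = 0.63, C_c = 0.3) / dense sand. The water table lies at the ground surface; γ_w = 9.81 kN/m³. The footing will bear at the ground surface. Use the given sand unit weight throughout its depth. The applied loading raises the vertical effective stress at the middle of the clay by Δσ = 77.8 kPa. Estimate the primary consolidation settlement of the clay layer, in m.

Mid-depth of clay below the ground surface: z = 2.8 + 4.4/2 = 5 m.
Total vertical stress at mid-clay: σ_v = 18.4×2.8 + 18×2.2 = 91.12 kPa.
Pore pressure: u = 9.81×(5 − 0) = 49.05 kPa.
Initial effective stress: σ'_0 = σ_v − u = 91.12 − 49.05 = 42.07 kPa.
Final effective stress: σ'_f = σ'_0 + Δσ = 42.07 + 77.8 = 119.87 kPa.
Normally consolidated clay, so the full stress increment lies on the virgin compression line:
S_c = C_c·H/(1+e₀)·log₁₀(σ'_f/σ'_0) = 0.3×4.4/(1+0.63)×log₁₀(119.87/42.07)
    = 0.80982 × 0.45474 = 0.3683 m

S_c ≈ 0.368 m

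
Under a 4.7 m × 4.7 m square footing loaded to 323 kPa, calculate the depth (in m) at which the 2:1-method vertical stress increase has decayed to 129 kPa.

2:1 spreading — at depth z the loaded area has grown by z in each plan dimension:
qB²/(B+z)² = Δσ_z ⇒ z = B(√(q/Δσ_z) − 1) = 4.7×(√(323/129) − 1) = 2.737 m

z ≈ 2.74 m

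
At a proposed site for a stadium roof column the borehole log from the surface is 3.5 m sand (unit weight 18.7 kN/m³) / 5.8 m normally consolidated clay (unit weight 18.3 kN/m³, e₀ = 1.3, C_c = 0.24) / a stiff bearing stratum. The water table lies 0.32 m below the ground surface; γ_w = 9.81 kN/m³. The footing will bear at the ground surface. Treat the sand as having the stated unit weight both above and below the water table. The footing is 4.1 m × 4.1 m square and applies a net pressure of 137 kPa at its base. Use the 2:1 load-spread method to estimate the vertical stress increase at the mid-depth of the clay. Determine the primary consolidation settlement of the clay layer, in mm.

S_c ≈ 79.8 mm

Mid-depth of clay below the ground surface: z = 3.5 + 5.8/2 = 6.4 m.
Total vertical stress at mid-clay: σ_v = 18.7×3.5 + 18.3×2.9 = 118.52 kPa.
Pore pressure: u = 9.81×(6.4 − 0.32) = 59.645 kPa.
Initial effective stress: σ'_0 = σ_v − u = 118.52 − 59.645 = 58.875 kPa.
Stress increase at mid-clay by the 2:1 spreading method:
Δσ = qBL/((B+z)(L+z)) = 137×4.1×4.1/((4.1+6.4)(4.1+6.4)) = 20.889 kPa
Final effective stress: σ'_f = σ'_0 + Δσ = 58.875 + 20.889 = 79.764 kPa.
Normally consolidated clay, so the full stress increment lies on the virgin compression line:
S_c = C_c·H/(1+e₀)·log₁₀(σ'_f/σ'_0) = 0.24×5.8/(1+1.3)×log₁₀(79.764/58.875)
    = 0.60522 × 0.13188 = 0.07982 m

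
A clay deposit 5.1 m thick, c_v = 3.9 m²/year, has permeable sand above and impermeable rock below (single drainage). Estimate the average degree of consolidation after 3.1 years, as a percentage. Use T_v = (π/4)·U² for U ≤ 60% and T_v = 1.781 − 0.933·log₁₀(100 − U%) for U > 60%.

Drainage path length: H_d = H = 5.1 m (single drainage).
T_v = c_v·t/H_d² = 3.9×3.1/5.1² = 0.46482.
T_v = 0.46482 corresponds to the U > 60% branch:
U = 1 − 10^((1.781 − T_v)/0.933)/100 = 0.7425

U ≈ 74.3 %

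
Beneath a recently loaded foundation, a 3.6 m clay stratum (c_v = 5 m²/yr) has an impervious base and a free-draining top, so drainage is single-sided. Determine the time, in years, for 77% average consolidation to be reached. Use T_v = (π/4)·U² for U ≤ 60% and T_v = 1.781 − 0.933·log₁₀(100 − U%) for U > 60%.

t ≈ 1.32 years

Drainage path length: H_d = H = 3.6 m (single drainage).
U > 60%: T_v = 1.781 − 0.933·log₁₀(100 − 77) = 0.51051.
t = T_v·H_d²/c_v = 0.51051×3.6²/5 = 1.323 years.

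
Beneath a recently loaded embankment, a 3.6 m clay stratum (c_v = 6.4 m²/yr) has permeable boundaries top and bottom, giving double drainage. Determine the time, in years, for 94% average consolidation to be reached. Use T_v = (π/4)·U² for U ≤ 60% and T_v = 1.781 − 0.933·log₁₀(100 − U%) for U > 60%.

Drainage path length: H_d = H/2 = 1.8 m (double drainage).
U > 60%: T_v = 1.781 − 0.933·log₁₀(100 − 94) = 1.055.
t = T_v·H_d²/c_v = 1.055×1.8²/6.4 = 0.5341 years.

t ≈ 0.534 years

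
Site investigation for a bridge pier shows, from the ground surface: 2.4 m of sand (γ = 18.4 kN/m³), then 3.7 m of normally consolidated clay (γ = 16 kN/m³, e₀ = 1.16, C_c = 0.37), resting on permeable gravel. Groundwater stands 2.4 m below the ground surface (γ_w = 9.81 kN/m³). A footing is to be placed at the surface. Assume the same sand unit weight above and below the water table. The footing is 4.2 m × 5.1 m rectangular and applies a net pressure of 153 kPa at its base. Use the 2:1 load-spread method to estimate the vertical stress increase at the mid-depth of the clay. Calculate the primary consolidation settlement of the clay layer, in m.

S_c ≈ 0.153 m

Mid-depth of clay below the ground surface: z = 2.4 + 3.7/2 = 4.25 m.
Total vertical stress at mid-clay: σ_v = 18.4×2.4 + 16×1.85 = 73.76 kPa.
Pore pressure: u = 9.81×(4.25 − 2.4) = 18.149 kPa.
Initial effective stress: σ'_0 = σ_v − u = 73.76 − 18.149 = 55.611 kPa.
Stress increase at mid-clay by the 2:1 spreading method:
Δσ = qBL/((B+z)(L+z)) = 153×4.2×5.1/((4.2+4.25)(5.1+4.25)) = 41.48 kPa
Final effective stress: σ'_f = σ'_0 + Δσ = 55.611 + 41.48 = 97.091 kPa.
Normally consolidated clay, so the full stress increment lies on the virgin compression line:
S_c = C_c·H/(1+e₀)·log₁₀(σ'_f/σ'_0) = 0.37×3.7/(1+1.16)×log₁₀(97.091/55.611)
    = 0.6338 × 0.24202 = 0.1534 m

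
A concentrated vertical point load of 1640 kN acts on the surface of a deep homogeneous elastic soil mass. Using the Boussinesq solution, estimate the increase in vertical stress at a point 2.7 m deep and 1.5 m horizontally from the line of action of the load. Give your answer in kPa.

Δσ_z ≈ 54.8 kPa

Boussinesq vertical stress below a point load on an elastic half-space:
Δσ_z = 3P/(2πz²) · [1 + (r/z)²]^(−5/2)
r/z = 1.5/2.7 = 0.55556; [1+(r/z)²]^(−5/2) = 0.51044.
Δσ_z = 3×1640/(2π×2.7²) × 0.51044 = 107.41 × 0.51044 = 54.83 kPa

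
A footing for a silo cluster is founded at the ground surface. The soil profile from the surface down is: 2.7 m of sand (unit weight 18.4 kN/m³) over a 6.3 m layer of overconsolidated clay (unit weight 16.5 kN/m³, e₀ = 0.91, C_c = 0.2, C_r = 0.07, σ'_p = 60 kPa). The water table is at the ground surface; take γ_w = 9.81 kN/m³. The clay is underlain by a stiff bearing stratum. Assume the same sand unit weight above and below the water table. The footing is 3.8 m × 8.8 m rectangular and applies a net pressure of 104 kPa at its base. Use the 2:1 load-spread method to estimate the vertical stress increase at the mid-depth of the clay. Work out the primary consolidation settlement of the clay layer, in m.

S_c ≈ 0.07 m

Mid-depth of clay below the ground surface: z = 2.7 + 6.3/2 = 5.85 m.
Total vertical stress at mid-clay: σ_v = 18.4×2.7 + 16.5×3.15 = 101.66 kPa.
Pore pressure: u = 9.81×(5.85 − 0) = 57.389 kPa.
Initial effective stress: σ'_0 = σ_v − u = 101.66 − 57.389 = 44.271 kPa.
Stress increase at mid-clay by the 2:1 spreading method:
Δσ = qBL/((B+z)(L+z)) = 104×3.8×8.8/((3.8+5.85)(8.8+5.85)) = 24.6 kPa
Final effective stress: σ'_f = 44.271 + 24.6 = 68.871 kPa.
σ'_f = 68.871 > σ'_p = 60 kPa, so the stress path crosses the preconsolidation pressure — recompression up to σ'_p, then virgin compression beyond:
S_c = H/(1+e₀)·[C_r·log₁₀(σ'_p/σ'_0) + C_c·log₁₀(σ'_f/σ'_p)]
    = 6.3/1.91 × [0.07×log₁₀(60/44.271) + 0.2×log₁₀(68.871/60)]
    = 3.2984 × [0.0092422 + 0.011977] = 0.06999 m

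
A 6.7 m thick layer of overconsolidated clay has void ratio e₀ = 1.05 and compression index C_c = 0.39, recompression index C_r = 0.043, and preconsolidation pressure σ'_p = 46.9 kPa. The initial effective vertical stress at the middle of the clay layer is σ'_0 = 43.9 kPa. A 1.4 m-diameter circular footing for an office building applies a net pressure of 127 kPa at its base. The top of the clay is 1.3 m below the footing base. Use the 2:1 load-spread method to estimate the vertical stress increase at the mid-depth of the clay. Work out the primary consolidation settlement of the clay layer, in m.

Mid-depth of clay below the footing base: z = 1.3 + 6.7/2 = 4.65 m.
Stress increase at mid-clay by the 2:1 spreading method:
Δσ ≈ qD²/(D+z)² = 127×1.4²/(1.4+4.65)² = 6.8006 kPa
Final effective stress: σ'_f = 43.9 + 6.8006 = 50.701 kPa.
σ'_f = 50.701 > σ'_p = 46.9 kPa, so the stress path crosses the preconsolidation pressure — recompression up to σ'_p, then virgin compression beyond:
S_c = H/(1+e₀)·[C_r·log₁₀(σ'_p/σ'_0) + C_c·log₁₀(σ'_f/σ'_p)]
    = 6.7/2.05 × [0.043×log₁₀(46.9/43.9) + 0.39×log₁₀(50.701/46.9)]
    = 3.2683 × [0.0012345 + 0.013199] = 0.04717 m

S_c ≈ 0.0472 m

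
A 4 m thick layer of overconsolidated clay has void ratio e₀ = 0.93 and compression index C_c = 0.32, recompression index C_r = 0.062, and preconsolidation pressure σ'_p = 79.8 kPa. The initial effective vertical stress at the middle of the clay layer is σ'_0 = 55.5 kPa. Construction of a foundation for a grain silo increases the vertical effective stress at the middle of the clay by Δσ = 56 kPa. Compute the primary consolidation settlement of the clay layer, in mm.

S_c ≈ 117 mm

Final effective stress: σ'_f = 55.5 + 56 = 111.5 kPa.
σ'_f = 111.5 > σ'_p = 79.8 kPa, so the stress path crosses the preconsolidation pressure — recompression up to σ'_p, then virgin compression beyond:
S_c = H/(1+e₀)·[C_r·log₁₀(σ'_p/σ'_0) + C_c·log₁₀(σ'_f/σ'_p)]
    = 4/1.93 × [0.062×log₁₀(79.8/55.5) + 0.32×log₁₀(111.5/79.8)]
    = 2.0725 × [0.009778 + 0.046487] = 0.1166 m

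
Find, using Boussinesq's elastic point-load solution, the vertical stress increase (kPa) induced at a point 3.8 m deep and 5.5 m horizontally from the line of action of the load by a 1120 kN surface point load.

Δσ_z ≈ 2.2 kPa

Boussinesq vertical stress below a point load on an elastic half-space:
Δσ_z = 3P/(2πz²) · [1 + (r/z)²]^(−5/2)
r/z = 5.5/3.8 = 1.4474; [1+(r/z)²]^(−5/2) = 0.059346.
Δσ_z = 3×1120/(2π×3.8²) × 0.059346 = 37.033 × 0.059346 = 2.198 kPa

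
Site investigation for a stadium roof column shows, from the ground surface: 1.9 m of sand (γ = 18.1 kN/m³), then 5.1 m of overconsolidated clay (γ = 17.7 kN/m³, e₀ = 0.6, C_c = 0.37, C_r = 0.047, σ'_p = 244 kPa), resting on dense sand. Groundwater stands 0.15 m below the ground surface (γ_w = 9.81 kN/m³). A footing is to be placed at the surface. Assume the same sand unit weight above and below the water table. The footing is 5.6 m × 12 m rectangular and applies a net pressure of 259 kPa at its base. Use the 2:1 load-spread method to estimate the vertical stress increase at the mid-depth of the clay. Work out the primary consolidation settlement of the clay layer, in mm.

Mid-depth of clay below the ground surface: z = 1.9 + 5.1/2 = 4.45 m.
Total vertical stress at mid-clay: σ_v = 18.1×1.9 + 17.7×2.55 = 79.525 kPa.
Pore pressure: u = 9.81×(4.45 − 0.15) = 42.183 kPa.
Initial effective stress: σ'_0 = σ_v − u = 79.525 − 42.183 = 37.342 kPa.
Stress increase at mid-clay by the 2:1 spreading method:
Δσ = qBL/((B+z)(L+z)) = 259×5.6×12/((5.6+4.45)(12+4.45)) = 105.28 kPa
Final effective stress: σ'_f = 37.342 + 105.28 = 142.62 kPa.
σ'_f = 142.62 ≤ σ'_p = 244 kPa, so the clay remains overconsolidated and only the recompression index applies:
S_c = C_r·H/(1+e₀)·log₁₀(σ'_f/σ'_0) = 0.047×5.1/1.6×log₁₀(142.62/37.342)
    = 0.14981 × 0.58198 = 0.08719 m

S_c ≈ 87.2 mm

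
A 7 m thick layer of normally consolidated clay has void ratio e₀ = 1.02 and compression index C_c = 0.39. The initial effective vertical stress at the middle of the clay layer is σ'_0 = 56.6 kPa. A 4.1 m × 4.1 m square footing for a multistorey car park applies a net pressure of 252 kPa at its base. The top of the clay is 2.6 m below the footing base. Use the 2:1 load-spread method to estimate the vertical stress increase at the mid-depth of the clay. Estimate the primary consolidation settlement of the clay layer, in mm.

Mid-depth of clay below the footing base: z = 2.6 + 7/2 = 6.1 m.
Stress increase at mid-clay by the 2:1 spreading method:
Δσ = qBL/((B+z)(L+z)) = 252×4.1×4.1/((4.1+6.1)(4.1+6.1)) = 40.716 kPa
Final effective stress: σ'_f = σ'_0 + Δσ = 56.6 + 40.716 = 97.316 kPa.
Normally consolidated clay, so the full stress increment lies on the virgin compression line:
S_c = C_c·H/(1+e₀)·log₁₀(σ'_f/σ'_0) = 0.39×7/(1+1.02)×log₁₀(97.316/56.6)
    = 1.3515 × 0.23537 = 0.3181 m

S_c ≈ 318 mm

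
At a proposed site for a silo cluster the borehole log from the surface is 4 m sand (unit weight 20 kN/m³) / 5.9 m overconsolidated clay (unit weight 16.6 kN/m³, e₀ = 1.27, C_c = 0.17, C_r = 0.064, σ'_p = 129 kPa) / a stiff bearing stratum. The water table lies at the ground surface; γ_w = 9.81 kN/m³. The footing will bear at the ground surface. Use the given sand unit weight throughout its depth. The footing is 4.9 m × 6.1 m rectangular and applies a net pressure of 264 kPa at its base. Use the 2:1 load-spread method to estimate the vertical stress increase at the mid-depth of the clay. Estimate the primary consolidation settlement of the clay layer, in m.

Mid-depth of clay below the ground surface: z = 4 + 5.9/2 = 6.95 m.
Total vertical stress at mid-clay: σ_v = 20×4 + 16.6×2.95 = 128.97 kPa.
Pore pressure: u = 9.81×(6.95 − 0) = 68.18 kPa.
Initial effective stress: σ'_0 = σ_v − u = 128.97 − 68.18 = 60.79 kPa.
Stress increase at mid-clay by the 2:1 spreading method:
Δσ = qBL/((B+z)(L+z)) = 264×4.9×6.1/((4.9+6.95)(6.1+6.95)) = 51.027 kPa
Final effective stress: σ'_f = 60.79 + 51.027 = 111.82 kPa.
σ'_f = 111.82 ≤ σ'_p = 129 kPa, so the clay remains overconsolidated and only the recompression index applies:
S_c = C_r·H/(1+e₀)·log₁₀(σ'_f/σ'_0) = 0.064×5.9/2.27×log₁₀(111.82/60.79)
    = 0.16634 × 0.26469 = 0.04403 m

S_c ≈ 0.044 m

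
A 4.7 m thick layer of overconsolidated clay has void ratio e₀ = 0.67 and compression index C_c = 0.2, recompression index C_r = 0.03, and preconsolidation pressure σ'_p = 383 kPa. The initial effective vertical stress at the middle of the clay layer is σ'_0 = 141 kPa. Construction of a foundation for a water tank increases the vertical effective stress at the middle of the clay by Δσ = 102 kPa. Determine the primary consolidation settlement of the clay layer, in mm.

Final effective stress: σ'_f = 141 + 102 = 243 kPa.
σ'_f = 243 ≤ σ'_p = 383 kPa, so the clay remains overconsolidated and only the recompression index applies:
S_c = C_r·H/(1+e₀)·log₁₀(σ'_f/σ'_0) = 0.03×4.7/1.67×log₁₀(243/141)
    = 0.084432 × 0.23639 = 0.01996 m

S_c ≈ 20 mm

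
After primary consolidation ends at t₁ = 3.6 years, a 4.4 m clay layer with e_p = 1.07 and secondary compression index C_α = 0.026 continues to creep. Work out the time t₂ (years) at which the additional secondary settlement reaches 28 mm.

t₂ ≈ 11.6 years

S_s = C_α·H/(1+e_p)·log₁₀(t₂/t₁) ⇒ log₁₀(t₂/t₁) = S_s·(1+e_p)/(C_α·H).
log₁₀(t₂/t₁) = 0.028 × (1+1.07) / (0.026×4.4) = 0.5066
t₂ = t₁ × 10^0.5066 = 3.6 × 3.211 = 11.56 years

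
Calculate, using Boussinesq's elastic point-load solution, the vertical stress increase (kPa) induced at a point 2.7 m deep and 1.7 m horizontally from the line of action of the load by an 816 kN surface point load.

Δσ_z ≈ 23.2 kPa

Boussinesq vertical stress below a point load on an elastic half-space:
Δσ_z = 3P/(2πz²) · [1 + (r/z)²]^(−5/2)
r/z = 1.7/2.7 = 0.62963; [1+(r/z)²]^(−5/2) = 0.43396.
Δσ_z = 3×816/(2π×2.7²) × 0.43396 = 53.445 × 0.43396 = 23.19 kPa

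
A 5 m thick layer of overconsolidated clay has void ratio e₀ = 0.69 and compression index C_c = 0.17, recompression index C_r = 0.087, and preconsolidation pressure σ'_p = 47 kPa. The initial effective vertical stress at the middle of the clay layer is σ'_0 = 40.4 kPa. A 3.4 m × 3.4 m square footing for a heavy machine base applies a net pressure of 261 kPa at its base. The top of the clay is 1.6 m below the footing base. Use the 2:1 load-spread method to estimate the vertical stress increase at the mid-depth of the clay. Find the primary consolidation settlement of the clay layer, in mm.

Mid-depth of clay below the footing base: z = 1.6 + 5/2 = 4.1 m.
Stress increase at mid-clay by the 2:1 spreading method:
Δσ = qBL/((B+z)(L+z)) = 261×3.4×3.4/((3.4+4.1)(3.4+4.1)) = 53.638 kPa
Final effective stress: σ'_f = 40.4 + 53.638 = 94.038 kPa.
σ'_f = 94.038 > σ'_p = 47 kPa, so the stress path crosses the preconsolidation pressure — recompression up to σ'_p, then virgin compression beyond:
S_c = H/(1+e₀)·[C_r·log₁₀(σ'_p/σ'_0) + C_c·log₁₀(σ'_f/σ'_p)]
    = 5/1.69 × [0.087×log₁₀(47/40.4) + 0.17×log₁₀(94.038/47)]
    = 2.9586 × [0.0057173 + 0.051205] = 0.1684 m

S_c ≈ 168 mm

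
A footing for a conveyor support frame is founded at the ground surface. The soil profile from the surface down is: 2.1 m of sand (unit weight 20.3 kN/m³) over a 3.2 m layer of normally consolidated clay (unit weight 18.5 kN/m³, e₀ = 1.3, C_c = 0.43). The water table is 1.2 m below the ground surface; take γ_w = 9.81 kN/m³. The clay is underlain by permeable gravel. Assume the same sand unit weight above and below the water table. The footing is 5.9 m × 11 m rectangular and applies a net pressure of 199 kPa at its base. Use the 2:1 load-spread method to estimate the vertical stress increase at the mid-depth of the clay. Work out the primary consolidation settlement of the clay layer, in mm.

Mid-depth of clay below the ground surface: z = 2.1 + 3.2/2 = 3.7 m.
Total vertical stress at mid-clay: σ_v = 20.3×2.1 + 18.5×1.6 = 72.23 kPa.
Pore pressure: u = 9.81×(3.7 − 1.2) = 24.525 kPa.
Initial effective stress: σ'_0 = σ_v − u = 72.23 − 24.525 = 47.705 kPa.
Stress increase at mid-clay by the 2:1 spreading method:
Δσ = qBL/((B+z)(L+z)) = 199×5.9×11/((5.9+3.7)(11+3.7)) = 91.519 kPa
Final effective stress: σ'_f = σ'_0 + Δσ = 47.705 + 91.519 = 139.22 kPa.
Normally consolidated clay, so the full stress increment lies on the virgin compression line:
S_c = C_c·H/(1+e₀)·log₁₀(σ'_f/σ'_0) = 0.43×3.2/(1+1.3)×log₁₀(139.22/47.705)
    = 0.59826 × 0.46514 = 0.2783 m

S_c ≈ 278 mm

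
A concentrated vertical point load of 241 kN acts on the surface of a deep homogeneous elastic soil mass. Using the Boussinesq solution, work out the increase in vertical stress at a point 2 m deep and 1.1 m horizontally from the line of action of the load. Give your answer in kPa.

Boussinesq vertical stress below a point load on an elastic half-space:
Δσ_z = 3P/(2πz²) · [1 + (r/z)²]^(−5/2)
r/z = 1.1/2 = 0.55; [1+(r/z)²]^(−5/2) = 0.51648.
Δσ_z = 3×241/(2π×2²) × 0.51648 = 28.767 × 0.51648 = 14.86 kPa

Δσ_z ≈ 14.9 kPa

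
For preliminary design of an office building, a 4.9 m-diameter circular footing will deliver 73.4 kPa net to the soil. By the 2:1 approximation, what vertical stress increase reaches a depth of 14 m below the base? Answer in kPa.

Δσ_z ≈ 4.93 kPa

By the 2:1 method the load spreads at 1 horizontal : 2 vertical, so at depth z the loaded area has grown by z in each plan dimension:
Δσ ≈ qD²/(D+z)² = 73.4×4.9²/(4.9+14)² = 4.9336 kPa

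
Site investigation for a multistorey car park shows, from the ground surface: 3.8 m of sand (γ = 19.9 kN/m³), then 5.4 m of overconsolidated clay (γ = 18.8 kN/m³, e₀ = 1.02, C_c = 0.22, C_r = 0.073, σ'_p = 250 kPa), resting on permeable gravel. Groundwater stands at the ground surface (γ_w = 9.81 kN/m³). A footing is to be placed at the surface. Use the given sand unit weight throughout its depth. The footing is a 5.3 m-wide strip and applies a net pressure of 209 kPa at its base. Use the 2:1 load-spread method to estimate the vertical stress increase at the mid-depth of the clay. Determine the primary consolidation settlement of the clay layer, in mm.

Mid-depth of clay below the ground surface: z = 3.8 + 5.4/2 = 6.5 m.
Total vertical stress at mid-clay: σ_v = 19.9×3.8 + 18.8×2.7 = 126.38 kPa.
Pore pressure: u = 9.81×(6.5 − 0) = 63.765 kPa.
Initial effective stress: σ'_0 = σ_v − u = 126.38 − 63.765 = 62.615 kPa.
Stress increase at mid-clay by the 2:1 spreading method:
Δσ = qB/(B+z) = 209×5.3/(5.3+6.5) = 93.873 kPa
Final effective stress: σ'_f = 62.615 + 93.873 = 156.49 kPa.
σ'_f = 156.49 ≤ σ'_p = 250 kPa, so the clay remains overconsolidated and only the recompression index applies:
S_c = C_r·H/(1+e₀)·log₁₀(σ'_f/σ'_0) = 0.073×5.4/2.02×log₁₀(156.49/62.615)
    = 0.19515 × 0.39781 = 0.07763 m

S_c ≈ 77.6 mm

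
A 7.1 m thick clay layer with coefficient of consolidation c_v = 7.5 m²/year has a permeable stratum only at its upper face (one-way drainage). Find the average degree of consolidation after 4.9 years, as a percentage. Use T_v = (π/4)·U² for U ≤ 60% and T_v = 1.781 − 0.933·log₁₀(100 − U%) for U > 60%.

U ≈ 86.6 %

Drainage path length: H_d = H = 7.1 m (single drainage).
T_v = c_v·t/H_d² = 7.5×4.9/7.1² = 0.72902.
T_v = 0.72902 corresponds to the U > 60% branch:
U = 1 − 10^((1.781 − T_v)/0.933)/100 = 0.8659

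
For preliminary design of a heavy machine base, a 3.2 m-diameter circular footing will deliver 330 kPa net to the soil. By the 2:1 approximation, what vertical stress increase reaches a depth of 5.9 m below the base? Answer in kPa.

By the 2:1 method the load spreads at 1 horizontal : 2 vertical, so at depth z the loaded area has grown by z in each plan dimension:
Δσ ≈ qD²/(D+z)² = 330×3.2²/(3.2+5.9)² = 40.807 kPa

Δσ_z ≈ 40.8 kPa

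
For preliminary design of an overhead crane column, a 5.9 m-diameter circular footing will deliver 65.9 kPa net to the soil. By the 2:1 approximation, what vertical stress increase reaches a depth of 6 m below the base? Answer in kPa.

Δσ_z ≈ 16.2 kPa

By the 2:1 method the load spreads at 1 horizontal : 2 vertical, so at depth z the loaded area has grown by z in each plan dimension:
Δσ ≈ qD²/(D+z)² = 65.9×5.9²/(5.9+6)² = 16.199 kPa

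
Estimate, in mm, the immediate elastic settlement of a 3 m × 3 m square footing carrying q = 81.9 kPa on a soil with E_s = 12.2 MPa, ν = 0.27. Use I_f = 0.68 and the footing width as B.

S_e ≈ 12.7 mm

Immediate (elastic) settlement: S_e = q·B·(1−ν²)/E_s · I_f.
E_s = 12.2 MPa = 12200 kPa.
S_e = 81.9 × 3 × (1 − 0.27²) / 12200 × 0.68
    = 81.9 × 3 × 0.9271 / 12200 × 0.68
    = 0.0127 m = 12.7 mm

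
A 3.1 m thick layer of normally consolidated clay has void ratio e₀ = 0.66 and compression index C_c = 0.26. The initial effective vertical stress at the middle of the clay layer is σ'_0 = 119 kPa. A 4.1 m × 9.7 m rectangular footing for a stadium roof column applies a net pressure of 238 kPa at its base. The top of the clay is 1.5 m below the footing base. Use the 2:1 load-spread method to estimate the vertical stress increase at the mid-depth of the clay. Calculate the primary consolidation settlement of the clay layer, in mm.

Mid-depth of clay below the footing base: z = 1.5 + 3.1/2 = 3.05 m.
Stress increase at mid-clay by the 2:1 spreading method:
Δσ = qBL/((B+z)(L+z)) = 238×4.1×9.7/((4.1+3.05)(9.7+3.05)) = 103.83 kPa
Final effective stress: σ'_f = σ'_0 + Δσ = 119 + 103.83 = 222.83 kPa.
Normally consolidated clay, so the full stress increment lies on the virgin compression line:
S_c = C_c·H/(1+e₀)·log₁₀(σ'_f/σ'_0) = 0.26×3.1/(1+0.66)×log₁₀(222.83/119)
    = 0.48554 × 0.27243 = 0.1323 m

S_c ≈ 132 mm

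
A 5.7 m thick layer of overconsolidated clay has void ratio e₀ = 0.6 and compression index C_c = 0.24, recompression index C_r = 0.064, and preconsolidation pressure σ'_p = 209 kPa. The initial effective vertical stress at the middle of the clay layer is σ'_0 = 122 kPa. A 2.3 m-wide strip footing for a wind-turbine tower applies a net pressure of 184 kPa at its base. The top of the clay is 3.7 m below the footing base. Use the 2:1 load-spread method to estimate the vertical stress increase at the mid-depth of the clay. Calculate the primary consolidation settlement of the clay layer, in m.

S_c ≈ 0.0327 m

Mid-depth of clay below the footing base: z = 3.7 + 5.7/2 = 6.55 m.
Stress increase at mid-clay by the 2:1 spreading method:
Δσ = qB/(B+z) = 184×2.3/(2.3+6.55) = 47.819 kPa
Final effective stress: σ'_f = 122 + 47.819 = 169.82 kPa.
σ'_f = 169.82 ≤ σ'_p = 209 kPa, so the clay remains overconsolidated and only the recompression index applies:
S_c = C_r·H/(1+e₀)·log₁₀(σ'_f/σ'_0) = 0.064×5.7/1.6×log₁₀(169.82/122)
    = 0.228 × 0.14363 = 0.03275 m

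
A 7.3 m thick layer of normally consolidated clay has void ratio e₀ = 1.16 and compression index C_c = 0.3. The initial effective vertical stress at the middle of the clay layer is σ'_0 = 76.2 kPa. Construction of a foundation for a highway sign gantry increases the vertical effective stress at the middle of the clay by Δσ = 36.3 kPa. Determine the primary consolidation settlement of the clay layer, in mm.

S_c ≈ 172 mm

Final effective stress: σ'_f = σ'_0 + Δσ = 76.2 + 36.3 = 112.5 kPa.
Normally consolidated clay, so the full stress increment lies on the virgin compression line:
S_c = C_c·H/(1+e₀)·log₁₀(σ'_f/σ'_0) = 0.3×7.3/(1+1.16)×log₁₀(112.5/76.2)
    = 1.0139 × 0.1692 = 0.1716 m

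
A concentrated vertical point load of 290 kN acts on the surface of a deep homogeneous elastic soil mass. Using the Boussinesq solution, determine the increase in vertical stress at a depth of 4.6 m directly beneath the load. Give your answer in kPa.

Δσ_z ≈ 6.54 kPa

Boussinesq vertical stress below a point load on an elastic half-space:
Δσ_z = 3P/(2πz²) · [1 + (r/z)²]^(−5/2)
r/z = 0/4.6 = 0; [1+(r/z)²]^(−5/2) = 1.
Δσ_z = 3×290/(2π×4.6²) × 1 = 6.5437 × 1 = 6.544 kPa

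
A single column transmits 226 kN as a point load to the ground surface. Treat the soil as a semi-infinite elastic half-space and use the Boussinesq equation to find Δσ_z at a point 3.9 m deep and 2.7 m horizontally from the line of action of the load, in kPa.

Boussinesq vertical stress below a point load on an elastic half-space:
Δσ_z = 3P/(2πz²) · [1 + (r/z)²]^(−5/2)
r/z = 2.7/3.9 = 0.69231; [1+(r/z)²]^(−5/2) = 0.37572.
Δσ_z = 3×226/(2π×3.9²) × 0.37572 = 7.0945 × 0.37572 = 2.666 kPa

Δσ_z ≈ 2.67 kPa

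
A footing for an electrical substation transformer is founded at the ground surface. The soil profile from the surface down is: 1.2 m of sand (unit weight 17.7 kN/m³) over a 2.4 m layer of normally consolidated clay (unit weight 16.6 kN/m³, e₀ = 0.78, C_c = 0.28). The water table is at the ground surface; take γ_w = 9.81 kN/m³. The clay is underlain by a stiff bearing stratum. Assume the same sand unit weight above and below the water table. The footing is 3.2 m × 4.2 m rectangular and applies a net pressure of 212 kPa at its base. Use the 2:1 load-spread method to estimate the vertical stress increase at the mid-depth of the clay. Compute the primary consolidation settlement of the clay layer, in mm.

Mid-depth of clay below the ground surface: z = 1.2 + 2.4/2 = 2.4 m.
Total vertical stress at mid-clay: σ_v = 17.7×1.2 + 16.6×1.2 = 41.16 kPa.
Pore pressure: u = 9.81×(2.4 − 0) = 23.544 kPa.
Initial effective stress: σ'_0 = σ_v − u = 41.16 − 23.544 = 17.616 kPa.
Stress increase at mid-clay by the 2:1 spreading method:
Δσ = qBL/((B+z)(L+z)) = 212×3.2×4.2/((3.2+2.4)(4.2+2.4)) = 77.091 kPa
Final effective stress: σ'_f = σ'_0 + Δσ = 17.616 + 77.091 = 94.707 kPa.
Normally consolidated clay, so the full stress increment lies on the virgin compression line:
S_c = C_c·H/(1+e₀)·log₁₀(σ'_f/σ'_0) = 0.28×2.4/(1+0.78)×log₁₀(94.707/17.616)
    = 0.37753 × 0.73047 = 0.2758 m

S_c ≈ 276 mm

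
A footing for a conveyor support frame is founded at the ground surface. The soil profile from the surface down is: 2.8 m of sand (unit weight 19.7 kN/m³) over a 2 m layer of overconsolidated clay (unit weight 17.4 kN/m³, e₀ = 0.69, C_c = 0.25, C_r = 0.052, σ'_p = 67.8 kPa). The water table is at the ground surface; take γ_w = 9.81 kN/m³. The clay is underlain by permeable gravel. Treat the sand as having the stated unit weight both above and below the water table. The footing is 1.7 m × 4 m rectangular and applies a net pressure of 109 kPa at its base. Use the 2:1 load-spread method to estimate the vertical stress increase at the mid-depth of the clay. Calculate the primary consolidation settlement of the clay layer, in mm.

S_c ≈ 10.7 mm

Mid-depth of clay below the ground surface: z = 2.8 + 2/2 = 3.8 m.
Total vertical stress at mid-clay: σ_v = 19.7×2.8 + 17.4×1 = 72.56 kPa.
Pore pressure: u = 9.81×(3.8 − 0) = 37.278 kPa.
Initial effective stress: σ'_0 = σ_v − u = 72.56 − 37.278 = 35.282 kPa.
Stress increase at mid-clay by the 2:1 spreading method:
Δσ = qBL/((B+z)(L+z)) = 109×1.7×4/((1.7+3.8)(4+3.8)) = 17.277 kPa
Final effective stress: σ'_f = 35.282 + 17.277 = 52.559 kPa.
σ'_f = 52.559 ≤ σ'_p = 67.8 kPa, so the clay remains overconsolidated and only the recompression index applies:
S_c = C_r·H/(1+e₀)·log₁₀(σ'_f/σ'_0) = 0.052×2/1.69×log₁₀(52.559/35.282)
    = 0.061537 × 0.17309 = 0.01065 m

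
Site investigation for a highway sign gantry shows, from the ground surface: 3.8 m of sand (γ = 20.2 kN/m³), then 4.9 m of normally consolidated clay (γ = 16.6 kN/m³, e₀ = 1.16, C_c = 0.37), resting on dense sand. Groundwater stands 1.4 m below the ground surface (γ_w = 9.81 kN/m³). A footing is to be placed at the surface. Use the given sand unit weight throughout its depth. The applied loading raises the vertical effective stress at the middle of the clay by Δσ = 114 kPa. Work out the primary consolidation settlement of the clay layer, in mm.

S_c ≈ 353 mm

Mid-depth of clay below the ground surface: z = 3.8 + 4.9/2 = 6.25 m.
Total vertical stress at mid-clay: σ_v = 20.2×3.8 + 16.6×2.45 = 117.43 kPa.
Pore pressure: u = 9.81×(6.25 − 1.4) = 47.578 kPa.
Initial effective stress: σ'_0 = σ_v − u = 117.43 − 47.578 = 69.852 kPa.
Final effective stress: σ'_f = σ'_0 + Δσ = 69.852 + 114 = 183.85 kPa.
Normally consolidated clay, so the full stress increment lies on the virgin compression line:
S_c = C_c·H/(1+e₀)·log₁₀(σ'_f/σ'_0) = 0.37×4.9/(1+1.16)×log₁₀(183.85/69.852)
    = 0.83935 × 0.42028 = 0.3528 m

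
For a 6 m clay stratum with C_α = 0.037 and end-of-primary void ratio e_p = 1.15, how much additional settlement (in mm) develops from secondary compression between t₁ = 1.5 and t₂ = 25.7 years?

Secondary compression: S_s = C_α·H/(1+e_p)·log₁₀(t₂/t₁)
S_s = 0.037×6/(1+1.15)×log₁₀(25.7/1.5)
    = 0.1033 × 1.234 = 0.1274 m

S_s ≈ 127 mm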